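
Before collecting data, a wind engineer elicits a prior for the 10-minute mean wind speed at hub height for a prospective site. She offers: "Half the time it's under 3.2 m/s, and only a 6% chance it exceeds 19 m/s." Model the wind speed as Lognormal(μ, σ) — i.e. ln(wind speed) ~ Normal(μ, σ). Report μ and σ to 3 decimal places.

μ ≈ 1.163, σ ≈ 1.146

If T ~ Lognormal(μ,σ) then ln T ~ Normal(μ,σ), so the p-quantile of ln T is μ + z_p·σ.
ln(3.2) = 1.163 and ln(19) = 2.944; z_{0.5} = 0, z_{0.94} = 1.555.
σ = (2.944 − 1.163)/(1.555 − (0)) = 1.146.
μ = 1.163 − (0)·1.146 = 1.163.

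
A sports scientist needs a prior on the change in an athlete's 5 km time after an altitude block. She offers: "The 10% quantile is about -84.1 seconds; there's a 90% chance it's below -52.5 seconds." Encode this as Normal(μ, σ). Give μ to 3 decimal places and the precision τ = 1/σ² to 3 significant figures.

The p-quantile of Normal(μ,σ) is μ + z_p·σ, with z_{0.1} = -1.282 and z_{0.9} = 1.282.
Eliminate σ: μ = (z₂·x₁ − z₁·x₂)/(z₂ − z₁) = (1.282·-84.1 − (-1.282)·-52.5)/2.563 = -68.300.
Then σ = (x₂ − x₁)/(z₂ − z₁) = (-52.5 − -84.1)/2.563 = 12.329.
Precision τ = 1/σ² = 1/12.33² = 0.00658.

μ = -68.300, τ = 0.00658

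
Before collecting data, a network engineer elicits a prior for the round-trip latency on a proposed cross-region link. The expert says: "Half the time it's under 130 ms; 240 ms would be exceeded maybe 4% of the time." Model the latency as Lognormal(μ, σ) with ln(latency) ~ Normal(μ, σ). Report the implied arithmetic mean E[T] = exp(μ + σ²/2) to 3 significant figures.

E[T] ≈ 138 ms

If T ~ Lognormal(μ,σ) then ln T ~ Normal(μ,σ), so the p-quantile of ln T is μ + z_p·σ.
ln(130) = 4.868 and ln(240) = 5.481; z_{0.5} = 0, z_{0.96} = 1.751.
σ = (5.481 − 4.868)/(1.751 − (0)) = 0.350.
μ = 4.868 − (0)·0.350 = 4.868.
E[T] = exp(μ + σ²/2) = exp(4.868 + 0.0613) = 138 ms.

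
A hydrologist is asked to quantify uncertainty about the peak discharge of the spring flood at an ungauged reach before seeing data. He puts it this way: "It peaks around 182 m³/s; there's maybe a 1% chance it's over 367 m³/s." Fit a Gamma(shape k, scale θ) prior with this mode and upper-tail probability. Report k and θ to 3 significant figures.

Gamma(k,θ) with k>1 has mode (k−1)θ, so θ = 182/(k−1).
Need P(X < 367) = 0.99 with θ tied to k this way. Start at k = 2, θ = 182: P(X<367) ≈ 0.598.
Too low — raise k to concentrate. Iterating converges to k ≈ 11.
Then θ = 182/(11−1) ≈ 18.3.

k ≈ 11, θ ≈ 18.3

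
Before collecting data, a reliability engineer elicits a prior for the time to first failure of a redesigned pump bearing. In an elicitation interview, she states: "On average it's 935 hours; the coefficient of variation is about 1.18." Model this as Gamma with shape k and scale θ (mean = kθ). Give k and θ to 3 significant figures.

For Gamma(k, scale θ): mean = kθ, variance = kθ², so CV = 1/√k.
CV = 1.18, hence k = 1/CV² = 0.718.
Then θ = mean/k = 935/0.718 = 1300.

k ≈ 0.718, θ ≈ 1300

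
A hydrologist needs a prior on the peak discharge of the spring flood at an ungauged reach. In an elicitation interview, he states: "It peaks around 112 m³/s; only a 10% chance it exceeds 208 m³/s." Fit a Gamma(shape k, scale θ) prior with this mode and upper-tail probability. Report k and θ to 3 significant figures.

Gamma(k,θ) with k>1 has mode (k−1)θ, so θ = 112/(k−1).
Need P(X < 208) = 0.9 with θ tied to k this way. Start at k = 2, θ = 112: P(X<208) ≈ 0.554.
Too low — raise k to concentrate. Iterating converges to k ≈ 5.98.
Then θ = 112/(5.98−1) ≈ 22.5.

k ≈ 5.98, θ ≈ 22.5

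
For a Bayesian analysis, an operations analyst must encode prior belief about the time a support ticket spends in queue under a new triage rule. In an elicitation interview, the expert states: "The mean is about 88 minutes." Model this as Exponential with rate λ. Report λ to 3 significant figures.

λ ≈ 0.0114

Exponential mean = 1/λ, so λ = 1/88.0 = 0.0114.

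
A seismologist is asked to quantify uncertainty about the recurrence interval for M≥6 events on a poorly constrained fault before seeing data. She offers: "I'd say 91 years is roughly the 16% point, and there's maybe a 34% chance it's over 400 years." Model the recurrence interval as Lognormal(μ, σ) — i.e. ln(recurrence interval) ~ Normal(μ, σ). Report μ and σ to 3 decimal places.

If T ~ Lognormal(μ,σ) then ln T ~ Normal(μ,σ), so the p-quantile of ln T is μ + z_p·σ.
ln(91) = 4.511 and ln(400) = 5.991; z_{0.16} = -0.9945, z_{0.66} = 0.4125.
σ = (5.991 − 4.511)/(0.4125 − (-0.9945)) = 1.052.
μ = 4.511 − (-0.9945)·1.052 = 5.557.

μ ≈ 5.557, σ ≈ 1.052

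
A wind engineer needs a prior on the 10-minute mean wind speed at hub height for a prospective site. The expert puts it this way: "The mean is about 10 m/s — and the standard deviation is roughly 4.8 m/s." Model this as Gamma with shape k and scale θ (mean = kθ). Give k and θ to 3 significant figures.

For Gamma(k, scale θ): mean = kθ, variance = kθ², so CV = 1/√k.
CV = SD/mean = 4.8/10 = 0.48, hence k = 1/CV² = 4.34.
Then θ = mean/k = 10/4.34 = 2.3.

k ≈ 4.34, θ ≈ 2.3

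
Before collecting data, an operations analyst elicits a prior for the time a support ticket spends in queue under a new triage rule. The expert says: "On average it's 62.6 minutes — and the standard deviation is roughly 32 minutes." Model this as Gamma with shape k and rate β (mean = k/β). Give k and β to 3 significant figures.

For Gamma(k, rate β): mean = k/β, variance = k/β², so CV = 1/√k.
CV = SD/mean = 32/62.6 = 0.5112, hence k = 1/CV² = 3.83.
Then β = k/mean = 3.83/62.6 = 0.0611.

k ≈ 3.83, β ≈ 0.0611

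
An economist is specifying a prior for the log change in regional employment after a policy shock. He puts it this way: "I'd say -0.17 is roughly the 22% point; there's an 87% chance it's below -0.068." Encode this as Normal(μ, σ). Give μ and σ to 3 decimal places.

For Normal(μ,σ), the p-quantile is μ + z_p·σ. Here z_{0.22} = -0.7722, z_{0.87} = 1.126.
So -0.17 = μ − 0.7722σ and -0.068 = μ + 1.126σ.
Subtracting: σ = (-0.068 − -0.17)/(1.126 − (-0.7722)) = 0.054.
Then μ = -0.17 − (-0.7722)·0.054 = -0.129.

μ = -0.129, σ = 0.054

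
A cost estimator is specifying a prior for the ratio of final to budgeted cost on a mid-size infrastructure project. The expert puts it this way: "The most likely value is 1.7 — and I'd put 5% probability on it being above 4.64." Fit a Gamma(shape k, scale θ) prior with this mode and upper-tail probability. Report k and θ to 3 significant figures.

k ≈ 3.66, θ ≈ 0.638

Gamma(k,θ) with k>1 has mode (k−1)θ, so θ = 1.7/(k−1).
Need P(X < 4.64) = 0.95 with θ tied to k this way. Start at k = 2, θ = 1.7: P(X<4.64) ≈ 0.757.
Too low — raise k to concentrate. Iterating converges to k ≈ 3.66.
Then θ = 1.7/(3.66−1) ≈ 0.638.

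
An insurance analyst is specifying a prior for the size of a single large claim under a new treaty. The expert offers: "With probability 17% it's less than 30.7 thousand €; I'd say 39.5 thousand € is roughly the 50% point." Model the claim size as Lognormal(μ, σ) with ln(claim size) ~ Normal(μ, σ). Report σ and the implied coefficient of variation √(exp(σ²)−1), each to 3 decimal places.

σ ≈ 0.264, CV ≈ 0.269

If T ~ Lognormal(μ,σ) then ln T ~ Normal(μ,σ), so the p-quantile of ln T is μ + z_p·σ.
ln(30.7) = 3.424 and ln(39.5) = 3.676; z_{0.17} = -0.9542, z_{0.5} = 0.
σ = (3.676 − 3.424)/(0 − (-0.9542)) = 0.264.
μ = 3.424 − (-0.9542)·0.264 = 3.676.
CV = √(exp(σ²)−1) = √(exp(0.0698)−1) = 0.269.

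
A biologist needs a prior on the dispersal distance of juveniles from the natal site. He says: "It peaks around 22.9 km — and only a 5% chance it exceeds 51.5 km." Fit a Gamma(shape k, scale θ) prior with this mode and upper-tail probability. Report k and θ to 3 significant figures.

k ≈ 5.18, θ ≈ 5.48

Gamma(k,θ) with k>1 has mode (k−1)θ, so θ = 22.9/(k−1).
Need P(X < 51.5) = 0.95 with θ tied to k this way. Start at k = 2, θ = 22.9: P(X<51.5) ≈ 0.657.
Too low — raise k to concentrate. Iterating converges to k ≈ 5.18.
Then θ = 22.9/(5.18−1) ≈ 5.48.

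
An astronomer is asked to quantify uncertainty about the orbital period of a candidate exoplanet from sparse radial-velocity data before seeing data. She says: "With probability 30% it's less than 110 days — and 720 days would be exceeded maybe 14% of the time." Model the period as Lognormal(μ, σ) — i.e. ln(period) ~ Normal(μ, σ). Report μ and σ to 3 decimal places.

If T ~ Lognormal(μ,σ) then ln T ~ Normal(μ,σ), so the p-quantile of ln T is μ + z_p·σ.
ln(110) = 4.7 and ln(720) = 6.579; z_{0.3} = -0.5244, z_{0.86} = 1.08.
σ = (6.579 − 4.7)/(1.08 − (-0.5244)) = 1.171.
μ = 4.7 − (-0.5244)·1.171 = 5.314.

μ ≈ 5.314, σ ≈ 1.171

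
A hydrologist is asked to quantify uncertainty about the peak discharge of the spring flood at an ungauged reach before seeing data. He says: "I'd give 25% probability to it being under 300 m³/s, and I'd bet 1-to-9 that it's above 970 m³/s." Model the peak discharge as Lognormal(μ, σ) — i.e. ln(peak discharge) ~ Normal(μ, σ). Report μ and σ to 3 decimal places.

If T ~ Lognormal(μ,σ) then ln T ~ Normal(μ,σ), so the p-quantile of ln T is μ + z_p·σ.
ln(300) = 5.704 and ln(970) = 6.877; z_{0.25} = -0.6745, z_{0.9} = 1.282.
σ = (6.877 − 5.704)/(1.282 − (-0.6745)) = 0.600.
μ = 5.704 − (-0.6745)·0.600 = 6.108.

μ ≈ 6.108, σ ≈ 0.600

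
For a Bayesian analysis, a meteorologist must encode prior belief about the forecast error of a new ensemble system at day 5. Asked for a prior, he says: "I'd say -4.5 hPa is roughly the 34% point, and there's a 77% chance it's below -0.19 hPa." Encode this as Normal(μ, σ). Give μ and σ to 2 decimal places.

μ = -2.96, σ = 3.74

For Normal(μ,σ), the p-quantile is μ + z_p·σ. Here z_{0.34} = -0.4125, z_{0.77} = 0.7388.
So -4.5 = μ − 0.4125σ and -0.19 = μ + 0.7388σ.
Subtracting: σ = (-0.19 − -4.5)/(0.7388 − (-0.4125)) = 3.74.
Then μ = -4.5 − (-0.4125)·3.74 = -2.96.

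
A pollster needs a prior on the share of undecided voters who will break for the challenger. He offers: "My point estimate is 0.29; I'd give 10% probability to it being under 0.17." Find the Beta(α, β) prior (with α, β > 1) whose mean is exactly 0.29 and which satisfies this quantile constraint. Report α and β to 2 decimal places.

α ≈ 6.15, β ≈ 15.05

With mean 0.29 fixed, write α = 0.29s, β = 0.71s where s = α+β.
Need P(θ < 0.17) = 0.1 under Beta(0.29s, 0.71s). Normal approximation: (q−m)/√(m(1−m)/s) ≈ z_{0.1} = -1.28, so s ≈ 0.29·0.71·(-1.28)²/(0.17−0.29)² = 23.5.
At s = 23.5: P(θ<0.17) ≈ 0.087. Adjusting to match 0.1 gives s ≈ 21.20.
So α = 0.29·21.20 ≈ 6.15, β = 0.71·21.20 ≈ 15.05.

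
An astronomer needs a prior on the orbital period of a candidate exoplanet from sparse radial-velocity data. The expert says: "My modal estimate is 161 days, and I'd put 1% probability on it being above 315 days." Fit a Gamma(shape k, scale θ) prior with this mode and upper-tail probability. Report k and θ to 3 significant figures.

Gamma(k,θ) with k>1 has mode (k−1)θ, so θ = 161/(k−1).
Need P(X < 315) = 0.99 with θ tied to k this way. Start at k = 2, θ = 161: P(X<315) ≈ 0.582.
Too low — raise k to concentrate. Iterating converges to k ≈ 11.9.
Then θ = 161/(11.9−1) ≈ 14.7.

k ≈ 11.9, θ ≈ 14.7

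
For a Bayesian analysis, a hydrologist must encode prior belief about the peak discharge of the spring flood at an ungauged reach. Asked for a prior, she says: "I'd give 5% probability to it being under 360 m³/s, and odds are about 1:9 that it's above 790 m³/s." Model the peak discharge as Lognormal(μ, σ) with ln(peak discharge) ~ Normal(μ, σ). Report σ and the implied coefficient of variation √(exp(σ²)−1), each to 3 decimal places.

If T ~ Lognormal(μ,σ) then ln T ~ Normal(μ,σ), so the p-quantile of ln T is μ + z_p·σ.
ln(360) = 5.886 and ln(790) = 6.672; z_{0.05} = -1.645, z_{0.9} = 1.282.
σ = (6.672 − 5.886)/(1.282 − (-1.645)) = 0.269.
μ = 5.886 − (-1.645)·0.269 = 6.328.
CV = √(exp(σ²)−1) = √(exp(0.0721)−1) = 0.273.

σ ≈ 0.269, CV ≈ 0.273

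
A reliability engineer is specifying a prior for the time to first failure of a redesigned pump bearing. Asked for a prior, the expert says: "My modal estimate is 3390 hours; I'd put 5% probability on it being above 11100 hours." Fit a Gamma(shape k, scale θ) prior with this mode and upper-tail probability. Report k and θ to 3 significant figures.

Gamma(k,θ) with k>1 has mode (k−1)θ, so θ = 3390/(k−1).
Need P(X < 11100) = 0.95 with θ tied to k this way. Start at k = 2, θ = 3390: P(X<11100) ≈ 0.838.
Too low — raise k to concentrate. Iterating converges to k ≈ 2.86.
Then θ = 3390/(2.86−1) ≈ 1830.

k ≈ 2.86, θ ≈ 1830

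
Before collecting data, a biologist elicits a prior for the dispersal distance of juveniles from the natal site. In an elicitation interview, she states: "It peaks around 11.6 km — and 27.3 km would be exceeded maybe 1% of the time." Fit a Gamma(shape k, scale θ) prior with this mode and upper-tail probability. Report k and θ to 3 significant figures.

k ≈ 7.49, θ ≈ 1.79

Gamma(k,θ) with k>1 has mode (k−1)θ, so θ = 11.6/(k−1).
Need P(X < 27.3) = 0.99 with θ tied to k this way. Start at k = 2, θ = 11.6: P(X<27.3) ≈ 0.681.
Too low — raise k to concentrate. Iterating converges to k ≈ 7.49.
Then θ = 11.6/(7.49−1) ≈ 1.79.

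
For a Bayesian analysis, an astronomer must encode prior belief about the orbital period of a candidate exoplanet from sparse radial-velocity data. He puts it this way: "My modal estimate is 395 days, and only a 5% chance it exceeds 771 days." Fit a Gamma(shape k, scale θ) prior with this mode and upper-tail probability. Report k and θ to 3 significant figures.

Gamma(k,θ) with k>1 has mode (k−1)θ, so θ = 395/(k−1).
Need P(X < 771) = 0.95 with θ tied to k this way. Start at k = 2, θ = 395: P(X<771) ≈ 0.581.
Too low — raise k to concentrate. Iterating converges to k ≈ 7.21.
Then θ = 395/(7.21−1) ≈ 63.7.

k ≈ 7.21, θ ≈ 63.7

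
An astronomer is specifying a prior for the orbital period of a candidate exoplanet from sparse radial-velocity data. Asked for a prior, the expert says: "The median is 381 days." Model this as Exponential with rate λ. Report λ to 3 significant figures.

λ ≈ 0.00182

Exponential median = ln 2 / λ, so λ = ln 2 / 381.0 = 0.00182.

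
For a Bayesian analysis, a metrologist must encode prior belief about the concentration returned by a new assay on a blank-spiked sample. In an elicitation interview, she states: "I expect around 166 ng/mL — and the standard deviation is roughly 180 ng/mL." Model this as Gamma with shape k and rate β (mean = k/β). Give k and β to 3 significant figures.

For Gamma(k, rate β): mean = k/β, variance = k/β², so CV = 1/√k.
CV = SD/mean = 180/166 = 1.084, hence k = 1/CV² = 0.85.
Then β = k/mean = 0.85/166 = 0.00512.

k ≈ 0.85, β ≈ 0.00512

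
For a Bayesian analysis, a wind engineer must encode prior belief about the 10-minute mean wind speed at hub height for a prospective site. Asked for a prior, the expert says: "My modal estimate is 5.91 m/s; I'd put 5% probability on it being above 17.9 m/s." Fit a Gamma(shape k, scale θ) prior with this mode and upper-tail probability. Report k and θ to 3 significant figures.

k ≈ 3.15, θ ≈ 2.74

Gamma(k,θ) with k>1 has mode (k−1)θ, so θ = 5.91/(k−1).
Need P(X < 17.9) = 0.95 with θ tied to k this way. Start at k = 2, θ = 5.91: P(X<17.9) ≈ 0.805.
Too low — raise k to concentrate. Iterating converges to k ≈ 3.15.
Then θ = 5.91/(3.15−1) ≈ 2.74.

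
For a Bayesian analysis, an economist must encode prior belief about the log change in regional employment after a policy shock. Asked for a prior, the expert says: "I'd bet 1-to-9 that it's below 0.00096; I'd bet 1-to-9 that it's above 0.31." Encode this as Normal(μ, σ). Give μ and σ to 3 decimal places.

The p-quantile of Normal(μ,σ) is μ + z_p·σ, with z_{0.1} = -1.282 and z_{0.9} = 1.282.
Eliminate σ: μ = (z₂·x₁ − z₁·x₂)/(z₂ − z₁) = (1.282·0.00096 − (-1.282)·0.31)/2.563 = 0.155.
Then σ = (x₂ − x₁)/(z₂ − z₁) = (0.31 − 0.00096)/2.563 = 0.121.

μ = 0.155, σ = 0.121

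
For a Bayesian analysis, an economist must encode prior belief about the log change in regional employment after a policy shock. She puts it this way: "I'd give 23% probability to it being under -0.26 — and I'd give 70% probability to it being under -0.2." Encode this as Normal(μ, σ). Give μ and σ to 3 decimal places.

μ = -0.225, σ = 0.047

For Normal(μ,σ), the p-quantile is μ + z_p·σ. Here z_{0.23} = -0.7388, z_{0.7} = 0.5244.
So -0.26 = μ − 0.7388σ and -0.2 = μ + 0.5244σ.
Subtracting: σ = (-0.2 − -0.26)/(0.5244 − (-0.7388)) = 0.047.
Then μ = -0.26 − (-0.7388)·0.047 = -0.225.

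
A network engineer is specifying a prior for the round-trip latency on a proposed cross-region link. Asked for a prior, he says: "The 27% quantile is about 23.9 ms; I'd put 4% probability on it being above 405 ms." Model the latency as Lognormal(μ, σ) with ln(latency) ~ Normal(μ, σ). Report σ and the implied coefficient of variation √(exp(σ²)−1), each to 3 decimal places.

If T ~ Lognormal(μ,σ) then ln T ~ Normal(μ,σ), so the p-quantile of ln T is μ + z_p·σ.
ln(23.9) = 3.174 and ln(405) = 6.004; z_{0.27} = -0.6128, z_{0.96} = 1.751.
σ = (6.004 − 3.174)/(1.751 − (-0.6128)) = 1.197.
μ = 3.174 − (-0.6128)·1.197 = 3.908.
CV = √(exp(σ²)−1) = √(exp(1.4337)−1) = 1.787.

σ ≈ 1.197, CV ≈ 1.787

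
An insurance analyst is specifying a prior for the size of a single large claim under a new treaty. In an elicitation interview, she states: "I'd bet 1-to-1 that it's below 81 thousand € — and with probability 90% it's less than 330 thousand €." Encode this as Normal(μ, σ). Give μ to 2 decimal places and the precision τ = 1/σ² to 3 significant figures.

The p-quantile of Normal(μ,σ) is μ + z_p·σ, with z_{0.5} = 0 and z_{0.9} = 1.282.
Eliminate σ: μ = (z₂·x₁ − z₁·x₂)/(z₂ − z₁) = (1.282·81 − (0)·330)/1.282 = 81.00.
Then σ = (x₂ − x₁)/(z₂ − z₁) = (330 − 81)/1.282 = 194.30.
Precision τ = 1/σ² = 1/194.3² = 2.65e-05.

μ = 81.00, τ = 2.65e-05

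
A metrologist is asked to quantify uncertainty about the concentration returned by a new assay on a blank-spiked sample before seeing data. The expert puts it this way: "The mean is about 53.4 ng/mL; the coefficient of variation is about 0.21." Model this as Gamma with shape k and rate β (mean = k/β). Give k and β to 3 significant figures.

k ≈ 22.7, β ≈ 0.425

For Gamma(k, rate β): mean = k/β, variance = k/β², so CV = 1/√k.
CV = 0.21, hence k = 1/CV² = 22.7.
Then β = k/mean = 22.7/53.4 = 0.425.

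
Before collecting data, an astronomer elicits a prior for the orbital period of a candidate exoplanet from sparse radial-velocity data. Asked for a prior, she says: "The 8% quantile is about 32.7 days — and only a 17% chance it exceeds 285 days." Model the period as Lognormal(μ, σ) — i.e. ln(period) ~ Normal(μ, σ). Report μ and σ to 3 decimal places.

μ ≈ 4.777, σ ≈ 0.918

If T ~ Lognormal(μ,σ) then ln T ~ Normal(μ,σ), so the p-quantile of ln T is μ + z_p·σ.
ln(32.7) = 3.487 and ln(285) = 5.652; z_{0.08} = -1.405, z_{0.83} = 0.9542.
σ = (5.652 − 3.487)/(0.9542 − (-1.405)) = 0.918.
μ = 3.487 − (-1.405)·0.918 = 4.777.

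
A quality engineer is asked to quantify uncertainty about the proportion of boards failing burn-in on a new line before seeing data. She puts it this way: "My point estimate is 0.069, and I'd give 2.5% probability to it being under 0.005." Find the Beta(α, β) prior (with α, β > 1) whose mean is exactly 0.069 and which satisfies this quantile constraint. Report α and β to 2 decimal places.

With mean 0.069 fixed, write α = 0.069s, β = 0.931s where s = α+β.
Need P(θ < 0.005) = 0.025 under Beta(0.069s, 0.931s). Normal approximation: (q−m)/√(m(1−m)/s) ≈ z_{0.025} = -1.96, so s ≈ 0.069·0.931·(-1.96)²/(0.005−0.069)² = 60.2.
At s = 60.2: P(θ<0.005) ≈ 0.000. Adjusting to match 0.025 gives s ≈ 21.23.
So α = 0.069·21.23 ≈ 1.46, β = 0.931·21.23 ≈ 19.76.

α ≈ 1.46, β ≈ 19.76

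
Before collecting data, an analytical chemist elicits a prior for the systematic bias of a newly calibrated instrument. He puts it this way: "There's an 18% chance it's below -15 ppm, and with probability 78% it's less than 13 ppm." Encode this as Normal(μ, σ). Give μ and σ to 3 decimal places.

The p-quantile of Normal(μ,σ) is μ + z_p·σ, with z_{0.18} = -0.9154 and z_{0.78} = 0.7722.
Eliminate σ: μ = (z₂·x₁ − z₁·x₂)/(z₂ − z₁) = (0.7722·-15 − (-0.9154)·13)/1.688 = 0.188.
Then σ = (x₂ − x₁)/(z₂ − z₁) = (13 − -15)/1.688 = 16.592.

μ = 0.188, σ = 16.592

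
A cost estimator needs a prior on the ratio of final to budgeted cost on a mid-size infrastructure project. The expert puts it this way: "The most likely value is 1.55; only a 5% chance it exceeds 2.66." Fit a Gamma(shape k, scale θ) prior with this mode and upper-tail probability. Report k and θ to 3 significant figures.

Gamma(k,θ) with k>1 has mode (k−1)θ, so θ = 1.55/(k−1).
Need P(X < 2.66) = 0.95 with θ tied to k this way. Start at k = 2, θ = 1.55: P(X<2.66) ≈ 0.512.
Too low — raise k to concentrate. Iterating converges to k ≈ 10.6.
Then θ = 1.55/(10.6−1) ≈ 0.162.

k ≈ 10.6, θ ≈ 0.162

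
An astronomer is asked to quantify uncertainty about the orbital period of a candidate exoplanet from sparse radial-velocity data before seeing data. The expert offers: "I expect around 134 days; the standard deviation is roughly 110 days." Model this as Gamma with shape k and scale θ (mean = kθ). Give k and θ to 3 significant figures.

k ≈ 1.48, θ ≈ 90.3

For Gamma(k, scale θ): mean = kθ, variance = kθ², so CV = 1/√k.
CV = SD/mean = 110/134 = 0.8209, hence k = 1/CV² = 1.48.
Then θ = mean/k = 134/1.48 = 90.3.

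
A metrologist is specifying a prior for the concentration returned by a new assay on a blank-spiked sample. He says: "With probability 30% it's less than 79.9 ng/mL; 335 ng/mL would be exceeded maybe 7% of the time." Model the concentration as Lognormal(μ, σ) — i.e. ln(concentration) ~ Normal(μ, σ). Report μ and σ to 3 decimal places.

If T ~ Lognormal(μ,σ) then ln T ~ Normal(μ,σ), so the p-quantile of ln T is μ + z_p·σ.
ln(79.9) = 4.381 and ln(335) = 5.814; z_{0.3} = -0.5244, z_{0.93} = 1.476.
σ = (5.814 − 4.381)/(1.476 − (-0.5244)) = 0.717.
μ = 4.381 − (-0.5244)·0.717 = 4.757.

μ ≈ 4.757, σ ≈ 0.717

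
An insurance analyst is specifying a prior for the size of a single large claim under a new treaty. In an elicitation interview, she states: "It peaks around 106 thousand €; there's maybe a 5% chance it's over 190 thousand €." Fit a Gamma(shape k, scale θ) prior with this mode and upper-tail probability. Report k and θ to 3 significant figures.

Gamma(k,θ) with k>1 has mode (k−1)θ, so θ = 106/(k−1).
Need P(X < 190) = 0.95 with θ tied to k this way. Start at k = 2, θ = 106: P(X<190) ≈ 0.535.
Too low — raise k to concentrate. Iterating converges to k ≈ 9.18.
Then θ = 106/(9.18−1) ≈ 13.

k ≈ 9.18, θ ≈ 13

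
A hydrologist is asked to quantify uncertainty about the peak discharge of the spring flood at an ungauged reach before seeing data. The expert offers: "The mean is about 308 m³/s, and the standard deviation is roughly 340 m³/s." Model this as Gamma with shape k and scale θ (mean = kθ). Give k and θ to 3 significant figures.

For Gamma(k, scale θ): mean = kθ, variance = kθ², so CV = 1/√k.
CV = SD/mean = 340/308 = 1.104, hence k = 1/CV² = 0.821.
Then θ = mean/k = 308/0.821 = 375.

k ≈ 0.821, θ ≈ 375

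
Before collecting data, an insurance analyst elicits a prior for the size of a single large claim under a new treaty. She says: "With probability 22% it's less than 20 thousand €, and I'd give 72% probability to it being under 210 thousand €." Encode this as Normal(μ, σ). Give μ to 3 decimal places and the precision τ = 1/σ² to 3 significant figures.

μ = 128.275, τ = 5.09e-05

For Normal(μ,σ), the p-quantile is μ + z_p·σ. Here z_{0.22} = -0.7722, z_{0.72} = 0.5828.
So 20 = μ − 0.7722σ and 210 = μ + 0.5828σ.
Subtracting: σ = (210 − 20)/(0.5828 − (-0.7722)) = 140.218.
Then μ = 20 − (-0.7722)·140.218 = 128.275.
Precision τ = 1/σ² = 1/140.2² = 5.09e-05.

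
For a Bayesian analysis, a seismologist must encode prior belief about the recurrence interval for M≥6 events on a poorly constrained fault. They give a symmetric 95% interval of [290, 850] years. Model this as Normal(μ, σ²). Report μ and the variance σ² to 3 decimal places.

μ = 570.000, σ² = 20408.913

A symmetric 95% interval runs μ ± z·σ with z = 1.96.
Half-width = 280, so σ = 280/1.96 = 142.8598 and σ² = 20408.913.
μ is the interval midpoint, 570.000.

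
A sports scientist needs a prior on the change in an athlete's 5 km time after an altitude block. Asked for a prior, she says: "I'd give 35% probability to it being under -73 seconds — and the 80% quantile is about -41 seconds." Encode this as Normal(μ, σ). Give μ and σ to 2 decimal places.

μ = -62.95, σ = 26.08

For Normal(μ,σ), the p-quantile is μ + z_p·σ. Here z_{0.35} = -0.3853, z_{0.8} = 0.8416.
So -73 = μ − 0.3853σ and -41 = μ + 0.8416σ.
Subtracting: σ = (-41 − -73)/(0.8416 − (-0.3853)) = 26.08.
Then μ = -73 − (-0.3853)·26.08 = -62.95.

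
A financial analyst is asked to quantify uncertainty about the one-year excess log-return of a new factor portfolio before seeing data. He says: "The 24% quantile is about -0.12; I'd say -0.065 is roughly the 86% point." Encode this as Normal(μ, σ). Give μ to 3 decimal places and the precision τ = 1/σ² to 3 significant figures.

For Normal(μ,σ), the p-quantile is μ + z_p·σ. Here z_{0.24} = -0.7063, z_{0.86} = 1.08.
So -0.12 = μ − 0.7063σ and -0.065 = μ + 1.08σ.
Subtracting: σ = (-0.065 − -0.12)/(1.08 − (-0.7063)) = 0.031.
Then μ = -0.12 − (-0.7063)·0.031 = -0.098.
Precision τ = 1/σ² = 1/0.03078² = 1060.

μ = -0.098, τ = 1060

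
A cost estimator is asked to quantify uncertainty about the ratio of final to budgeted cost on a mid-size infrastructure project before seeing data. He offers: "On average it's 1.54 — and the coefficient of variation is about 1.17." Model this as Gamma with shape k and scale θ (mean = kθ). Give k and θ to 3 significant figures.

k ≈ 0.731, θ ≈ 2.11

For Gamma(k, scale θ): mean = kθ, variance = kθ², so CV = 1/√k.
CV = 1.17, hence k = 1/CV² = 0.731.
Then θ = mean/k = 1.54/0.731 = 2.11.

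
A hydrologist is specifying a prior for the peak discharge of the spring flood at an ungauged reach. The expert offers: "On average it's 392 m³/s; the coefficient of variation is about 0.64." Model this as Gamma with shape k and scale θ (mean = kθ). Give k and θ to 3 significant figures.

k ≈ 2.44, θ ≈ 161

For Gamma(k, scale θ): mean = kθ, variance = kθ², so CV = 1/√k.
CV = 0.64, hence k = 1/CV² = 2.44.
Then θ = mean/k = 392/2.44 = 161.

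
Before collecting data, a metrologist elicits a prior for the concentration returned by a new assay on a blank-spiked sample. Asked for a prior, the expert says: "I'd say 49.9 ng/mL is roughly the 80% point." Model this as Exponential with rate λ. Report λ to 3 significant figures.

P(T < 49.9) = 1 − e^(−λ·49.9) = 0.8, so λ = −ln(1−0.8)/49.9 = −ln(0.2)/49.9 = 0.0323.

λ ≈ 0.0323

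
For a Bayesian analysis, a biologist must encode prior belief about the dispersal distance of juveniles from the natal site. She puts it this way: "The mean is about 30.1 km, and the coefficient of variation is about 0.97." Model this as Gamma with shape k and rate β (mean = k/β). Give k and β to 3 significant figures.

k ≈ 1.06, β ≈ 0.0353

For Gamma(k, rate β): mean = k/β, variance = k/β², so CV = 1/√k.
CV = 0.97, hence k = 1/CV² = 1.06.
Then β = k/mean = 1.06/30.1 = 0.0353.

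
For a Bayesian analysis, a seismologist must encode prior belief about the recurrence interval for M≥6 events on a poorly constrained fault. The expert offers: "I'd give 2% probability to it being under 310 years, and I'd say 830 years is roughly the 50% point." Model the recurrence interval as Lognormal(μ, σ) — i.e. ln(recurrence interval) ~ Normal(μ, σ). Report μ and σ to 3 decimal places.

If T ~ Lognormal(μ,σ) then ln T ~ Normal(μ,σ), so the p-quantile of ln T is μ + z_p·σ.
ln(310) = 5.737 and ln(830) = 6.721; z_{0.02} = -2.054, z_{0.5} = 0.
σ = (6.721 − 5.737)/(0 − (-2.054)) = 0.480.
μ = 5.737 − (-2.054)·0.480 = 6.721.

μ ≈ 6.721, σ ≈ 0.480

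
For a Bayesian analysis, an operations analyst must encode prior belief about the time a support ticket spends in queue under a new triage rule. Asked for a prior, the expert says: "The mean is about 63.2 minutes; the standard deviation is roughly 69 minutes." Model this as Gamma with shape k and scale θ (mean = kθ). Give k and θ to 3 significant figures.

For Gamma(k, scale θ): mean = kθ, variance = kθ², so CV = 1/√k.
CV = SD/mean = 69/63.2 = 1.092, hence k = 1/CV² = 0.839.
Then θ = mean/k = 63.2/0.839 = 75.3.

k ≈ 0.839, θ ≈ 75.3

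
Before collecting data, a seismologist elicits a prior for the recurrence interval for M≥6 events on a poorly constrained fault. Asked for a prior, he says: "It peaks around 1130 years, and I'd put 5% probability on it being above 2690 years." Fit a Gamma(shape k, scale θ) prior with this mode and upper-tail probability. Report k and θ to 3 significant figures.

Gamma(k,θ) with k>1 has mode (k−1)θ, so θ = 1130/(k−1).
Need P(X < 2690) = 0.95 with θ tied to k this way. Start at k = 2, θ = 1130: P(X<2690) ≈ 0.687.
Too low — raise k to concentrate. Iterating converges to k ≈ 4.63.
Then θ = 1130/(4.63−1) ≈ 311.

k ≈ 4.63, θ ≈ 311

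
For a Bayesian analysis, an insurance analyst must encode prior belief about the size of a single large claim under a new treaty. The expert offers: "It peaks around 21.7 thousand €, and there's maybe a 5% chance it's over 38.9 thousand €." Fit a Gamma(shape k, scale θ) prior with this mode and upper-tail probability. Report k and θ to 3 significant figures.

k ≈ 9.18, θ ≈ 2.65

Gamma(k,θ) with k>1 has mode (k−1)θ, so θ = 21.7/(k−1).
Need P(X < 38.9) = 0.95 with θ tied to k this way. Start at k = 2, θ = 21.7: P(X<38.9) ≈ 0.535.
Too low — raise k to concentrate. Iterating converges to k ≈ 9.18.
Then θ = 21.7/(9.18−1) ≈ 2.65.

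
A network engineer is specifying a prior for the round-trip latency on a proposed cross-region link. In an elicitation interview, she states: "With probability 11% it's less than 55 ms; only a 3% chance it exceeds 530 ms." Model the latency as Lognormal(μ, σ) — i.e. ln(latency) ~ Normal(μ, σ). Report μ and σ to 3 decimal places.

μ ≈ 4.902, σ ≈ 0.729

If T ~ Lognormal(μ,σ) then ln T ~ Normal(μ,σ), so the p-quantile of ln T is μ + z_p·σ.
ln(55) = 4.007 and ln(530) = 6.273; z_{0.11} = -1.227, z_{0.97} = 1.881.
σ = (6.273 − 4.007)/(1.881 − (-1.227)) = 0.729.
μ = 4.007 − (-1.227)·0.729 = 4.902.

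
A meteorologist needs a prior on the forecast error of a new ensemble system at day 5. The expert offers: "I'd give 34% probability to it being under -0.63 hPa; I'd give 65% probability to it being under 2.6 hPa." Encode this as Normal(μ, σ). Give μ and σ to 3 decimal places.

The p-quantile of Normal(μ,σ) is μ + z_p·σ, with z_{0.34} = -0.4125 and z_{0.65} = 0.3853.
Eliminate σ: μ = (z₂·x₁ − z₁·x₂)/(z₂ − z₁) = (0.3853·-0.63 − (-0.4125)·2.6)/0.7978 = 1.040.
Then σ = (x₂ − x₁)/(z₂ − z₁) = (2.6 − -0.63)/0.7978 = 4.049.

μ = 1.040, σ = 4.049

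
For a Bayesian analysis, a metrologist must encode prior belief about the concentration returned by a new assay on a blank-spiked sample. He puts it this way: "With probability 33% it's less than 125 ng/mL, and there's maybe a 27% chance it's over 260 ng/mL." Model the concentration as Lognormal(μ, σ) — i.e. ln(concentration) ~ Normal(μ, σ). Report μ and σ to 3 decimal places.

μ ≈ 5.134, σ ≈ 0.696

If T ~ Lognormal(μ,σ) then ln T ~ Normal(μ,σ), so the p-quantile of ln T is μ + z_p·σ.
ln(125) = 4.828 and ln(260) = 5.561; z_{0.33} = -0.4399, z_{0.73} = 0.6128.
σ = (5.561 − 4.828)/(0.6128 − (-0.4399)) = 0.696.
μ = 4.828 − (-0.4399)·0.696 = 5.134.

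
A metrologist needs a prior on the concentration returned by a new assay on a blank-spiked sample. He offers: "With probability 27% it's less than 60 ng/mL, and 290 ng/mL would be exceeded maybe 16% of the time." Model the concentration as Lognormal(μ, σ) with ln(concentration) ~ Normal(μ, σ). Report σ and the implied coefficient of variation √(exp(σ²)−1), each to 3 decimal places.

σ ≈ 0.980, CV ≈ 1.270

If T ~ Lognormal(μ,σ) then ln T ~ Normal(μ,σ), so the p-quantile of ln T is μ + z_p·σ.
ln(60) = 4.094 and ln(290) = 5.67; z_{0.27} = -0.6128, z_{0.84} = 0.9945.
σ = (5.67 − 4.094)/(0.9945 − (-0.6128)) = 0.980.
μ = 4.094 − (-0.6128)·0.980 = 4.695.
CV = √(exp(σ²)−1) = √(exp(0.9609)−1) = 1.270.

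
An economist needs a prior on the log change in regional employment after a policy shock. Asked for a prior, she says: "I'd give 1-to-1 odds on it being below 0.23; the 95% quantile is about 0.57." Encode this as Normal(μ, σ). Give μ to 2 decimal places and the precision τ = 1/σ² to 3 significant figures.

For Normal(μ,σ), the p-quantile is μ + z_p·σ. Here z_{0.5} = 0, z_{0.95} = 1.645.
So 0.23 = μ + 0σ and 0.57 = μ + 1.645σ.
Subtracting: σ = (0.57 − 0.23)/(1.645 − (0)) = 0.21.
Then μ = 0.23 − (0)·0.21 = 0.23.
Precision τ = 1/σ² = 1/0.2067² = 23.4.

μ = 0.23, τ = 23.4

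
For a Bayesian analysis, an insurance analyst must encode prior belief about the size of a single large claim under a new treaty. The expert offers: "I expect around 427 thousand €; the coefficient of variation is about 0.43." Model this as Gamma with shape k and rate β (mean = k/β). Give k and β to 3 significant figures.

For Gamma(k, rate β): mean = k/β, variance = k/β², so CV = 1/√k.
CV = 0.43, hence k = 1/CV² = 5.41.
Then β = k/mean = 5.41/427 = 0.0127.

k ≈ 5.41, β ≈ 0.0127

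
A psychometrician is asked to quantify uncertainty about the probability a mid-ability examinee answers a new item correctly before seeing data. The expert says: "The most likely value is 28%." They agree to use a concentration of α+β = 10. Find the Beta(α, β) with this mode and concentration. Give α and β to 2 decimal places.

α = 3.24, β = 6.76

For α,β > 1 the Beta mode is (α−1)/(α+β−2). With α+β = 10, the mode is (α−1)/8.
Set (α−1)/8 = 0.28 → α = 1 + 0.28·8 = 3.24.
β = 10 − α = 6.76.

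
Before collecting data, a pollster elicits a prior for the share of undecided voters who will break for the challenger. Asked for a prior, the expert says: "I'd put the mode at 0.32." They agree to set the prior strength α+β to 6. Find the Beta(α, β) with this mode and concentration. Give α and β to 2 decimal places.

α = 2.28, β = 3.72

For α,β > 1 the Beta mode is (α−1)/(α+β−2). With α+β = 6, the mode is (α−1)/4.
Set (α−1)/4 = 0.32 → α = 1 + 0.32·4 = 2.28.
β = 6 − α = 3.72.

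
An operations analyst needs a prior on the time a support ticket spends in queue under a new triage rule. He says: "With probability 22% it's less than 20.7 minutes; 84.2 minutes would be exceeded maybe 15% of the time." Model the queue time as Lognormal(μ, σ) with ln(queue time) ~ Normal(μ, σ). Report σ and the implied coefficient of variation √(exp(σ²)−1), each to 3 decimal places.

If T ~ Lognormal(μ,σ) then ln T ~ Normal(μ,σ), so the p-quantile of ln T is μ + z_p·σ.
ln(20.7) = 3.03 and ln(84.2) = 4.433; z_{0.22} = -0.7722, z_{0.85} = 1.036.
σ = (4.433 − 3.03)/(1.036 − (-0.7722)) = 0.776.
μ = 3.03 − (-0.7722)·0.776 = 3.629.
CV = √(exp(σ²)−1) = √(exp(0.6018)−1) = 0.909.

σ ≈ 0.776, CV ≈ 0.909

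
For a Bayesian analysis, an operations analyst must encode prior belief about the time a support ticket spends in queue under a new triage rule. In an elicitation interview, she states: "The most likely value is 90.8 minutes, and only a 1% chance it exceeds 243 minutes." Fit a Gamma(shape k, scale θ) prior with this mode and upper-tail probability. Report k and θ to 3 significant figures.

k ≈ 5.77, θ ≈ 19

Gamma(k,θ) with k>1 has mode (k−1)θ, so θ = 90.8/(k−1).
Need P(X < 243) = 0.99 with θ tied to k this way. Start at k = 2, θ = 90.8: P(X<243) ≈ 0.747.
Too low — raise k to concentrate. Iterating converges to k ≈ 5.77.
Then θ = 90.8/(5.77−1) ≈ 19.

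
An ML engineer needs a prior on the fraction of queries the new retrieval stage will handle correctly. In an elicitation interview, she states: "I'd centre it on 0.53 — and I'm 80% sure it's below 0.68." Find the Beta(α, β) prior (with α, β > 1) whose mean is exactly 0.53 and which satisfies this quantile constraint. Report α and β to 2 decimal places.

α ≈ 4.25, β ≈ 3.77

With mean 0.53 fixed, write α = 0.53s, β = 0.47s where s = α+β.
Need P(θ < 0.68) = 0.8 under Beta(0.53s, 0.47s). Normal approximation: (q−m)/√(m(1−m)/s) ≈ z_{0.8} = 0.842, so s ≈ 0.53·0.47·(0.842)²/(0.68−0.53)² = 7.8.
At s = 7.8: P(θ<0.68) ≈ 0.797. Adjusting to match 0.8 gives s ≈ 8.02.
So α = 0.53·8.02 ≈ 4.25, β = 0.47·8.02 ≈ 3.77.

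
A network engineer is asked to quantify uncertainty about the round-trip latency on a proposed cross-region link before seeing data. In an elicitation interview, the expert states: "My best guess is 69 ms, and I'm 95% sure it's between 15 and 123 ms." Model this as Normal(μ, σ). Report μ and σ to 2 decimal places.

μ = 69.00, σ = 27.55

A symmetric 95% interval runs μ ± z·σ with z = 1.96.
Half-width = 54, so σ = 54/1.96 = 27.55.
μ is the stated best guess, 69.00.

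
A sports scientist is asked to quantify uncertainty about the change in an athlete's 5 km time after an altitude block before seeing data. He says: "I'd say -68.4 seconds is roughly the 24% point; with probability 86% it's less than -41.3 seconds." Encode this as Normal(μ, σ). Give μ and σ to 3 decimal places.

μ = -57.687, σ = 15.168

For Normal(μ,σ), the p-quantile is μ + z_p·σ. Here z_{0.24} = -0.7063, z_{0.86} = 1.08.
So -68.4 = μ − 0.7063σ and -41.3 = μ + 1.08σ.
Subtracting: σ = (-41.3 − -68.4)/(1.08 − (-0.7063)) = 15.168.
Then μ = -68.4 − (-0.7063)·15.168 = -57.687.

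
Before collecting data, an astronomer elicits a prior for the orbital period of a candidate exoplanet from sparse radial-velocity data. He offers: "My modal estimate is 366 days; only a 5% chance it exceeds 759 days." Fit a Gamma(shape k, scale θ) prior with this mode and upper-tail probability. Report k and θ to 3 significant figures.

Gamma(k,θ) with k>1 has mode (k−1)θ, so θ = 366/(k−1).
Need P(X < 759) = 0.95 with θ tied to k this way. Start at k = 2, θ = 366: P(X<759) ≈ 0.614.
Too low — raise k to concentrate. Iterating converges to k ≈ 6.2.
Then θ = 366/(6.2−1) ≈ 70.4.

k ≈ 6.2, θ ≈ 70.4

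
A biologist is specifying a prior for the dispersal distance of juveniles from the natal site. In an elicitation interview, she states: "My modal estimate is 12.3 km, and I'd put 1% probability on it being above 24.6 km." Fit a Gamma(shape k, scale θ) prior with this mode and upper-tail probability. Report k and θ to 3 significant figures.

Gamma(k,θ) with k>1 has mode (k−1)θ, so θ = 12.3/(k−1).
Need P(X < 24.6) = 0.99 with θ tied to k this way. Start at k = 2, θ = 12.3: P(X<24.6) ≈ 0.594.
Too low — raise k to concentrate. Iterating converges to k ≈ 11.2.
Then θ = 12.3/(11.2−1) ≈ 1.2.

k ≈ 11.2, θ ≈ 1.2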